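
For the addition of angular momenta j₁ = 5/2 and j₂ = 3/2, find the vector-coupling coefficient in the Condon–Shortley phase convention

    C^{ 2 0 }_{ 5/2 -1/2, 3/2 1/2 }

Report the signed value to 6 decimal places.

−√(1/14) = -0.267261

j₁+j₂−J=2  J+j₁−j₂=3  J−j₁+j₂=1  j₁+j₂+J+1=7
(j₁±m₁, j₂±m₂, J±M) = (2,3,2,1,2,2)
P² = 8/7
sum k=1..2:
  [1] −1/2 = -1/2
  [2] +1/4 = 1/4
S = -1/4
C² = P²·S² = 1/14 ; C = -0.267261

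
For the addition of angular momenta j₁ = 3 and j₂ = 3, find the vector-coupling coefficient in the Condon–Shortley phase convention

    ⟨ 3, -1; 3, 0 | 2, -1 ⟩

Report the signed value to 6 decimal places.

√[5·4!2!2!/9! · 2!4!3!3!1!3!] = √(96/7)
  +(−1)^2/∏(2,2,2,1,0,1)! = 1/8  (running 1/8)
  +(−1)^3/∏(3,1,1,0,1,2)! = -1/12  (running 1/24)
⟨..|..⟩ = √(96/7)·(1/24) = +0.154303

+√(1/42) = +0.154303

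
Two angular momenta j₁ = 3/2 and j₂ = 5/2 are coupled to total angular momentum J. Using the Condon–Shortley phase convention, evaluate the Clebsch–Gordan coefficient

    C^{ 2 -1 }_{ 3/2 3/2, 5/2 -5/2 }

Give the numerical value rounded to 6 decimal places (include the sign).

+0.597614  (= +√(5/14))

j₁+j₂−J=2  J+j₁−j₂=1  J−j₁+j₂=3  j₁+j₂+J+1=7
(j₁±m₁, j₂±m₂, J±M) = (3,0,0,5,1,3)
P² = 360/7
sum k=0..0:
  [0] +1/12 = 1/12
S = 1/12
C² = P²·S² = 5/14 ; C = +0.597614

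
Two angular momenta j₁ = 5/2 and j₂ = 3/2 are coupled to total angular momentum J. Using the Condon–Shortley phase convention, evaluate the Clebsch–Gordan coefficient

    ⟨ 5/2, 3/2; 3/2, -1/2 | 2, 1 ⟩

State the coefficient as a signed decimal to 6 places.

j₁+j₂−J=2  J+j₁−j₂=3  J−j₁+j₂=1  j₁+j₂+J+1=7
(j₁±m₁, j₂±m₂, J±M) = (4,1,1,2,3,1)
P² = 24/7
sum k=0..1:
  [0] +1/4 = 1/4
  [1] −1/6 = -1/6
S = 1/12
C² = P²·S² = 1/42 ; C = +0.154303

+0.154303  (= +√(1/42))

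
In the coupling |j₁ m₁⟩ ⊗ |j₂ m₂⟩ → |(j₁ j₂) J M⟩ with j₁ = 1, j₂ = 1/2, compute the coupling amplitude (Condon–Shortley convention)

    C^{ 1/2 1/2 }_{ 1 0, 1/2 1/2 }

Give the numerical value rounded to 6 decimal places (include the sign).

triangle: 1!·1!·0!/3! = 1/6
(j±m)!: 1!·1!·1!·0!·1!·0! = 1
prefactor² = (2J+1)·Δ·N² = 1/3
  k=1: −1/(1!·0!·0!·0!·1!·0!) = -1
Σ = -1  ⇒  CG² = 1/3·(-1)² = 1/3
CG = −√(1/3) = -0.577350

−√(1/3) = -0.577350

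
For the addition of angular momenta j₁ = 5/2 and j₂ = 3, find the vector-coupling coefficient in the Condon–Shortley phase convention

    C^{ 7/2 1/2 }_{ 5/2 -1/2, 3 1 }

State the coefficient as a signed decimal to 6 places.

triangle: 2!*3!*4!/10! = 288/3628800
(j±m)!: 2!*3!*4!*2!*4!*3! = 82944
prefactor² = (2J+1)*Δ*N² = 9216/175
  k=0: +1/(0!*2!*3!*4!*0!*0!) = 1/288
  k=1: −1/(1!*1!*2!*3!*1!*1!) = -1/12
  k=2: +1/(2!*0!*1!*2!*2!*2!) = 1/16
Σ = -5/288  ⇒  CG² = 9216/175*(-5/288)² = 1/63
CG = −√(1/63) = -0.125988

−√(1/63) ≈ -0.125988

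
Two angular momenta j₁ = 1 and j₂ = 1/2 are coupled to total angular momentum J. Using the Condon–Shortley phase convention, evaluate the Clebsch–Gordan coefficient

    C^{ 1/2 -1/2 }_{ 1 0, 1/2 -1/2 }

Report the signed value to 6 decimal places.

j₁+j₂−J=1  J+j₁−j₂=1  J−j₁+j₂=0  j₁+j₂+J+1=3
(j₁±m₁, j₂±m₂, J±M) = (1,1,0,1,0,1)
P² = 1/3
sum k=0..0:
  [0] +1/1 = 1
S = 1
C² = P²·S² = 1/3 ; C = +0.577350

+√(1/3) = +0.577350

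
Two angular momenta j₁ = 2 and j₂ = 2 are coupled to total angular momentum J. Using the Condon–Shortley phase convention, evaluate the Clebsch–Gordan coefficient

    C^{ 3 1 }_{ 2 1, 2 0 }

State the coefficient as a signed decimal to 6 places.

√[7·1!3!3!/8! · 3!1!2!2!4!2!] = √(36/5)
  +(−1)^0/∏(0,1,1,2,2,1)! = 1/4  (running 1/4)
  +(−1)^1/∏(1,0,0,1,3,2)! = -1/12  (running 1/6)
⟨..|..⟩ = √(36/5)·(1/6) = +0.447214

+√(1/5) = +0.447214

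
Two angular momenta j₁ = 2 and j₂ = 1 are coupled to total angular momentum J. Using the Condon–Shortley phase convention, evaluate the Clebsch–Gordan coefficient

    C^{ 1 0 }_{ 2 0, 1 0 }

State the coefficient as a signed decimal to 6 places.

√[3·2!2!0!/5! · 2!2!1!1!1!1!] = √(2/5)
  +(−1)^1/∏(1,1,1,0,1,0)! = -1  (running -1)
⟨..|..⟩ = √(2/5)·(-1) = -0.632456

-0.632456  (= −√(2/5))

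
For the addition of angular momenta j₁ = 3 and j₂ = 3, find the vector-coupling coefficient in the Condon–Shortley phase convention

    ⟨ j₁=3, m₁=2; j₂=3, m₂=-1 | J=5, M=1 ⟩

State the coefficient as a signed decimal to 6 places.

+0.566947  (= +√(9/28))

j₁+j₂−J=1  J+j₁−j₂=5  J−j₁+j₂=5  j₁+j₂+J+1=12
(j₁±m₁, j₂±m₂, J±M) = (5,1,2,4,6,4)
P² = 230400/7
sum k=0..1:
  [0] +1/288 = 1/288
  [1] −1/2880 = -1/2880
S = 1/320
C² = P²·S² = 9/28 ; C = +0.566947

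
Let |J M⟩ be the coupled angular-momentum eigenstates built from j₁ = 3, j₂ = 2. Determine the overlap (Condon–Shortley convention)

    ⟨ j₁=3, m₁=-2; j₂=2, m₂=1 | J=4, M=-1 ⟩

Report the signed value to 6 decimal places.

triangle: 1!×5!×3!/10! = 720/3628800
(j±m)!: 1!×5!×3!×1!×3!×5! = 518400
prefactor² = (2J+1)×Δ×N² = 6480/7
  k=0: +1/(0!×1!×5!×3!×0!×0!) = 1/720
  k=1: −1/(1!×0!×4!×2!×1!×1!) = -1/48
Σ = -7/360  ⇒  CG² = 6480/7×(-7/360)² = 7/20
CG = −√(7/20) = -0.591608

−√(7/20) = -0.591608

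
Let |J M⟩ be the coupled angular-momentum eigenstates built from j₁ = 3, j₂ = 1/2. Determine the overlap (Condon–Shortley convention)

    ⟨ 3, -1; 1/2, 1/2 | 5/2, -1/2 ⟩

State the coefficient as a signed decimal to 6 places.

−√(4/7) ≈ -0.755929

j₁+j₂−J=1  J+j₁−j₂=5  J−j₁+j₂=0  j₁+j₂+J+1=7
(j₁±m₁, j₂±m₂, J±M) = (2,4,1,0,2,3)
P² = 576/7
sum k=1..1:
  [1] −1/12 = -1/12
S = -1/12
C² = P²·S² = 4/7 ; C = -0.755929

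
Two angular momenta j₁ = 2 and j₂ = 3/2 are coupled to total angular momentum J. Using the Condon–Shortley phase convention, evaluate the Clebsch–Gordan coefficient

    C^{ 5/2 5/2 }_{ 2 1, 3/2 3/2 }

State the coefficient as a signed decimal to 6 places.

−√(3/7) ≈ -0.654654

√[6·1!3!2!/7! · 3!1!3!0!5!0!] = √(432/7)
  +(−1)^1/∏(1,0,0,2,3,0)! = -1/12  (running -1/12)
⟨..|..⟩ = √(432/7)·(-1/12) = -0.654654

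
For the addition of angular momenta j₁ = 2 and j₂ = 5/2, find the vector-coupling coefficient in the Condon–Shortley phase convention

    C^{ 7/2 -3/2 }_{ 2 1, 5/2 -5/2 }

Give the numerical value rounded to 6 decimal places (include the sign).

triangle: 1!*3!*4!/9! = 144/362880
(j±m)!: 3!*1!*0!*5!*2!*5! = 172800
prefactor² = (2J+1)*Δ*N² = 3840/7
  k=0: +1/(0!*1!*1!*0!*2!*4!) = 1/48
Σ = 1/48  ⇒  CG² = 3840/7*1/48² = 5/21
CG = +√(5/21) = +0.487950

+0.487950  (= +√(5/21))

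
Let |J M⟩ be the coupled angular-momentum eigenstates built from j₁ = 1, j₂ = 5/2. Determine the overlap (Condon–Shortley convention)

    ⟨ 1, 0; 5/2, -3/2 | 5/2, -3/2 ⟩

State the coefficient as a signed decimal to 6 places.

+√(9/35) = +0.507093

√[6·1!1!4!/7! · 1!1!1!4!1!4!] = √(576/35)
  +(−1)^0/∏(0,1,1,1,0,3)! = 1/6  (running 1/6)
  +(−1)^1/∏(1,0,0,0,1,4)! = -1/24  (running 1/8)
⟨..|..⟩ = √(576/35)·(1/8) = +0.507093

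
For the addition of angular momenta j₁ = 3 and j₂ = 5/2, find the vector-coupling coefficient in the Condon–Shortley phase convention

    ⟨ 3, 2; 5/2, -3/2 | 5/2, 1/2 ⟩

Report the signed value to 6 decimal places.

+0.267261

j₁+j₂−J=3  J+j₁−j₂=3  J−j₁+j₂=2  j₁+j₂+J+1=9
(j₁±m₁, j₂±m₂, J±M) = (5,1,1,4,3,2)
P² = 288/7
sum k=0..1:
  [0] +1/12 = 1/12
  [1] −1/24 = -1/24
S = 1/24
C² = P²·S² = 1/14 ; C = +0.267261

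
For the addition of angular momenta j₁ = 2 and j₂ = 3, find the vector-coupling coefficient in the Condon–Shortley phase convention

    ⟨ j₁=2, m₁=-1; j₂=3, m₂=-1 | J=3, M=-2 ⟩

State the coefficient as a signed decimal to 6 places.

-0.500000

√[7·2!2!4!/9! · 1!3!2!4!1!5!] = √(64)
  +(−1)^1/∏(1,1,2,1,0,3)! = -1/12  (running -1/12)
  +(−1)^2/∏(2,0,1,0,1,4)! = 1/48  (running -1/16)
⟨..|..⟩ = √(64)·(-1/16) = -0.500000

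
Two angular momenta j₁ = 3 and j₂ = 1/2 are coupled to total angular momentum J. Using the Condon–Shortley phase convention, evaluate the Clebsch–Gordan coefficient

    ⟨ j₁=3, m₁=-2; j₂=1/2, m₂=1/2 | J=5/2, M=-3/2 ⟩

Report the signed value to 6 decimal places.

j₁+j₂−J=1  J+j₁−j₂=5  J−j₁+j₂=0  j₁+j₂+J+1=7
(j₁±m₁, j₂±m₂, J±M) = (1,5,1,0,1,4)
P² = 2880/7
sum k=1..1:
  [1] −1/24 = -1/24
S = -1/24
C² = P²·S² = 5/7 ; C = -0.845154

-0.845154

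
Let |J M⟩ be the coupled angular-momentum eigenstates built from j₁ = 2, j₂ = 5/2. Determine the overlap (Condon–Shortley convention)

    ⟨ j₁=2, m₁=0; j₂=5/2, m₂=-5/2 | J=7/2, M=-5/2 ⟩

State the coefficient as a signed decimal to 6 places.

+√(10/21) ≈ +0.690066

j₁+j₂−J=1  J+j₁−j₂=3  J−j₁+j₂=4  j₁+j₂+J+1=9
(j₁±m₁, j₂±m₂, J±M) = (2,2,0,5,1,6)
P² = 7680/7
sum k=0..0:
  [0] +1/48 = 1/48
S = 1/48
C² = P²·S² = 10/21 ; C = +0.690066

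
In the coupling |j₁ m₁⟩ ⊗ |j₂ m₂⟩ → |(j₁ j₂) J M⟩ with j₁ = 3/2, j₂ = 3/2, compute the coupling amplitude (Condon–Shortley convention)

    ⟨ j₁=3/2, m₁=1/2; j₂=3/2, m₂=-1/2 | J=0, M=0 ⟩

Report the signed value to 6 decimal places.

triangle: 3!×0!×0!/4! = 6/24
(j±m)!: 2!×1!×1!×2!×0!×0! = 4
prefactor² = (2J+1)×Δ×N² = 1
  k=1: −1/(1!×2!×0!×0!×0!×0!) = -1/2
Σ = -1/2  ⇒  CG² = 1×(-1/2)² = 1/4
CG = −√(1/4) = -0.500000

−√(1/4) = -0.500000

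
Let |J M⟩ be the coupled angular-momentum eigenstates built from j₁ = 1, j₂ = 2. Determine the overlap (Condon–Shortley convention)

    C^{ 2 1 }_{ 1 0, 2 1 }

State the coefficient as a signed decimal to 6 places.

√[5·1!1!3!/6! · 1!1!3!1!3!1!] = √(3/2)
  +(−1)^0/∏(0,1,1,3,0,0)! = 1/6  (running 1/6)
  +(−1)^1/∏(1,0,0,2,1,1)! = -1/2  (running -1/3)
⟨..|..⟩ = √(3/2)·(-1/3) = -0.408248

−√(1/6) ≈ -0.408248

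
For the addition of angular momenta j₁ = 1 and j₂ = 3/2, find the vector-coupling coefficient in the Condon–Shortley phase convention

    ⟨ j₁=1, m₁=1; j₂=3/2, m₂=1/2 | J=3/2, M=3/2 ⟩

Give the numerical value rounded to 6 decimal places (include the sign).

+0.632456  (= +√(2/5))

j₁+j₂−J=1  J+j₁−j₂=1  J−j₁+j₂=2  j₁+j₂+J+1=5
(j₁±m₁, j₂±m₂, J±M) = (2,0,2,1,3,0)
P² = 8/5
sum k=0..0:
  [0] +1/2 = 1/2
S = 1/2
C² = P²·S² = 2/5 ; C = +0.632456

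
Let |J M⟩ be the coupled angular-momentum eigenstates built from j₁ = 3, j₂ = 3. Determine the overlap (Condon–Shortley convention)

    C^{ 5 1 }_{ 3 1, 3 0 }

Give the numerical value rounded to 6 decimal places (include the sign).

triangle: 1!×5!×5!/12! = 14400/479001600
(j±m)!: 4!×2!×3!×3!×6!×4! = 29859840
prefactor² = (2J+1)×Δ×N² = 69120/7
  k=0: +1/(0!×1!×2!×3!×3!×2!) = 1/144
  k=1: −1/(1!×0!×1!×2!×4!×3!) = -1/288
Σ = 1/288  ⇒  CG² = 69120/7×1/288² = 5/42
CG = +√(5/42) = +0.345033

+√(5/42) ≈ +0.345033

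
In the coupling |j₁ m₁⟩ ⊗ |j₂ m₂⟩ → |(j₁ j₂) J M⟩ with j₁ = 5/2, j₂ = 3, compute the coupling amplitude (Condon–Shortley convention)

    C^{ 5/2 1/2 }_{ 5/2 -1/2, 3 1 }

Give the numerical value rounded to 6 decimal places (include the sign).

+√(8/35) ≈ +0.478091

√[6·3!2!3!/9! · 2!3!4!2!3!2!] = √(288/35)
  +(−1)^1/∏(1,2,2,3,0,0)! = -1/24  (running -1/24)
  +(−1)^2/∏(2,1,1,2,1,1)! = 1/4  (running 5/24)
  +(−1)^3/∏(3,0,0,1,2,2)! = -1/24  (running 1/6)
⟨..|..⟩ = √(288/35)·(1/6) = +0.478091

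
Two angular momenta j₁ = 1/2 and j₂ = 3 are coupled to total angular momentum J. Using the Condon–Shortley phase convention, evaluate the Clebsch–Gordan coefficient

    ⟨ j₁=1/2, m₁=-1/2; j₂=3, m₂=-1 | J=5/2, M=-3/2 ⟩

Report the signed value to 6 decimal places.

−√(2/7) ≈ -0.534522

triangle: 1!*0!*5!/7! = 120/5040
(j±m)!: 0!*1!*2!*4!*1!*4! = 1152
prefactor² = (2J+1)*Δ*N² = 1152/7
  k=1: −1/(1!*0!*0!*1!*0!*4!) = -1/24
Σ = -1/24  ⇒  CG² = 1152/7*(-1/24)² = 2/7
CG = −√(2/7) = -0.534522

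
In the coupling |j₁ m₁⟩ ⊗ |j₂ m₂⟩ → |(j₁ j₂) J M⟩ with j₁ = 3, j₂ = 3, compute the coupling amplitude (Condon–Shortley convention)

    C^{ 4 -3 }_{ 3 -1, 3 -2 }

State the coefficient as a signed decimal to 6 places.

−√(1/11) ≈ -0.301511

j₁+j₂−J=2  J+j₁−j₂=4  J−j₁+j₂=4  j₁+j₂+J+1=11
(j₁±m₁, j₂±m₂, J±M) = (2,4,1,5,1,7)
P² = 82944/11
sum k=0..1:
  [0] +1/288 = 1/288
  [1] −1/144 = -1/144
S = -1/288
C² = P²·S² = 1/11 ; C = -0.301511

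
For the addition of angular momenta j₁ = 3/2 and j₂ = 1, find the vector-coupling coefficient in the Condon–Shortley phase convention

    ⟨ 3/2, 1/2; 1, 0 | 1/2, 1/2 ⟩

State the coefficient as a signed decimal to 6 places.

triangle: 2!·1!·0!/4! = 2/24
(j±m)!: 2!·1!·1!·1!·1!·0! = 2
prefactor² = (2J+1)·Δ·N² = 1/3
  k=1: −1/(1!·1!·0!·0!·1!·0!) = -1
Σ = -1  ⇒  CG² = 1/3·(-1)² = 1/3
CG = −√(1/3) = -0.577350

−√(1/3) ≈ -0.577350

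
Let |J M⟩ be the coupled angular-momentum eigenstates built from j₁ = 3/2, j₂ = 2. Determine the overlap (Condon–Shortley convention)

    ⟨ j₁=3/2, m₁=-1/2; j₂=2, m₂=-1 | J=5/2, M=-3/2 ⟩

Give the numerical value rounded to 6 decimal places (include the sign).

√[6·1!2!3!/7! · 1!2!1!3!1!4!] = √(144/35)
  +(−1)^0/∏(0,1,2,1,0,2)! = 1/4  (running 1/4)
  +(−1)^1/∏(1,0,1,0,1,3)! = -1/6  (running 1/12)
⟨..|..⟩ = √(144/35)·(1/12) = +0.169031

+0.169031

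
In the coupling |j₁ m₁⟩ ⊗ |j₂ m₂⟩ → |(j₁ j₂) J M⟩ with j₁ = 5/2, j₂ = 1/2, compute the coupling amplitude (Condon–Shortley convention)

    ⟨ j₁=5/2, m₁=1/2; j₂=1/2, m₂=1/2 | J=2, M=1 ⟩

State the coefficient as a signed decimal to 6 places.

−√(1/3) = -0.577350

j₁+j₂−J=1  J+j₁−j₂=4  J−j₁+j₂=0  j₁+j₂+J+1=6
(j₁±m₁, j₂±m₂, J±M) = (3,2,1,0,3,1)
P² = 12
sum k=1..1:
  [1] −1/6 = -1/6
S = -1/6
C² = P²·S² = 1/3 ; C = -0.577350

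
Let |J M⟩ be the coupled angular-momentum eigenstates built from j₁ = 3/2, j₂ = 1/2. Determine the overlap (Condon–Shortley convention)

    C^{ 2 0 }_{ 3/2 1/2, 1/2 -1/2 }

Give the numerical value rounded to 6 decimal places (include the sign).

+√(1/2) ≈ +0.707107

√[5·0!3!1!/5! · 2!1!0!1!2!2!] = √(2)
  +(−1)^0/∏(0,0,1,0,2,1)! = 1/2  (running 1/2)
⟨..|..⟩ = √(2)·(1/2) = +0.707107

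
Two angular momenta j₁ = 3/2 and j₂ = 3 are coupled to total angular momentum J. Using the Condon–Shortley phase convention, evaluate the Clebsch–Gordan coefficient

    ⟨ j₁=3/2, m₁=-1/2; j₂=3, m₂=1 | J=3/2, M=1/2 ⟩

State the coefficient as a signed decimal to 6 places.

+√(12/35) ≈ +0.585540

triangle: 3!×0!×3!/7! = 36/5040
(j±m)!: 1!×2!×4!×2!×2!×1! = 192
prefactor² = (2J+1)×Δ×N² = 192/35
  k=2: +1/(2!×1!×0!×2!×0!×1!) = 1/4
Σ = 1/4  ⇒  CG² = 192/35×1/4² = 12/35
CG = +√(12/35) = +0.585540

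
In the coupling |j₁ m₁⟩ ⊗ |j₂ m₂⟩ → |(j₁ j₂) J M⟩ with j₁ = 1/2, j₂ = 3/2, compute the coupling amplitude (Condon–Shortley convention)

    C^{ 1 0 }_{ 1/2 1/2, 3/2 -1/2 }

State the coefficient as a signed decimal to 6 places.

√[3·1!0!2!/4! · 1!0!1!2!1!1!] = √(1/2)
  +(−1)^0/∏(0,1,0,1,0,1)! = 1  (running 1)
⟨..|..⟩ = √(1/2)·(1) = +0.707107

+0.707107  (= +√(1/2))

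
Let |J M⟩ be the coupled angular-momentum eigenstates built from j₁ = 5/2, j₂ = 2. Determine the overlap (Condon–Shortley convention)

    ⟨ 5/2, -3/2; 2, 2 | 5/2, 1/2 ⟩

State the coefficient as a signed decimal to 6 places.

triangle: 2!×3!×2!/8! = 24/40320
(j±m)!: 1!×4!×4!×0!×3!×2! = 6912
prefactor² = (2J+1)×Δ×N² = 864/35
  k=2: +1/(2!×0!×2!×2!×1!×0!) = 1/8
Σ = 1/8  ⇒  CG² = 864/35×1/8² = 27/70
CG = +√(27/70) = +0.621059

+√(27/70) = +0.621059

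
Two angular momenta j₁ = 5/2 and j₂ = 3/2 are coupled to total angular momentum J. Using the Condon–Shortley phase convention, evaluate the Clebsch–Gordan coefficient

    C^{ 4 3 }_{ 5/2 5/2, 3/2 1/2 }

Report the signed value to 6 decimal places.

+0.612372  (= +√(3/8))

j₁+j₂−J=0  J+j₁−j₂=5  J−j₁+j₂=3  j₁+j₂+J+1=9
(j₁±m₁, j₂±m₂, J±M) = (5,0,2,1,7,1)
P² = 21600
sum k=0..0:
  [0] +1/240 = 1/240
S = 1/240
C² = P²·S² = 3/8 ; C = +0.612372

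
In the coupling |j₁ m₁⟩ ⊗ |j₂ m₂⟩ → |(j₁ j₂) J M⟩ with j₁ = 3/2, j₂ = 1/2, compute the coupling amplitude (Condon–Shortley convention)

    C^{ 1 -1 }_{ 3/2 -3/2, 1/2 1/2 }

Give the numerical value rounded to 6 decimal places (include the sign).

triangle: 1!*2!*0!/4! = 2/24
(j±m)!: 0!*3!*1!*0!*0!*2! = 12
prefactor² = (2J+1)*Δ*N² = 3
  k=1: −1/(1!*0!*2!*0!*0!*0!) = -1/2
Σ = -1/2  ⇒  CG² = 3*(-1/2)² = 3/4
CG = −√(3/4) = -0.866025

−√(3/4) = -0.866025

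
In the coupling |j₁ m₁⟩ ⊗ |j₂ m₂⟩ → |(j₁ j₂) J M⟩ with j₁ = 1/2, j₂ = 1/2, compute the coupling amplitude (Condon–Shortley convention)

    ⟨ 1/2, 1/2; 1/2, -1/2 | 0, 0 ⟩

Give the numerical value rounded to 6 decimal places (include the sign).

triangle: 1!×0!×0!/2! = 1/2
(j±m)!: 1!×0!×0!×1!×0!×0! = 1
prefactor² = (2J+1)×Δ×N² = 1/2
  k=0: +1/(0!×1!×0!×0!×0!×0!) = 1
Σ = 1  ⇒  CG² = 1/2×1² = 1/2
CG = +√(1/2) = +0.707107

+0.707107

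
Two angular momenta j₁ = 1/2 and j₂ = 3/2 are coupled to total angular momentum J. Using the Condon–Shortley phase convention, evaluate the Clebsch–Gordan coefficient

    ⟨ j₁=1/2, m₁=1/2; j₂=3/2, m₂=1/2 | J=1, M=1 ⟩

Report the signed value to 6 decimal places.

triangle: 1!×0!×2!/4! = 2/24
(j±m)!: 1!×0!×2!×1!×2!×0! = 4
prefactor² = (2J+1)×Δ×N² = 1
  k=0: +1/(0!×1!×0!×2!×0!×0!) = 1/2
Σ = 1/2  ⇒  CG² = 1×1/2² = 1/4
CG = +√(1/4) = +0.500000

+0.500000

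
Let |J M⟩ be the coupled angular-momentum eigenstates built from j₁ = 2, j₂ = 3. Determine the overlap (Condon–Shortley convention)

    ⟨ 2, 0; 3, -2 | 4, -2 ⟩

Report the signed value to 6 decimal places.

triangle: 1!·3!·5!/10! = 720/3628800
(j±m)!: 2!·2!·1!·5!·2!·6! = 691200
prefactor² = (2J+1)·Δ·N² = 8640/7
  k=0: +1/(0!·1!·2!·1!·1!·4!) = 1/48
  k=1: −1/(1!·0!·1!·0!·2!·5!) = -1/240
Σ = 1/60  ⇒  CG² = 8640/7·1/60² = 12/35
CG = +√(12/35) = +0.585540

+0.585540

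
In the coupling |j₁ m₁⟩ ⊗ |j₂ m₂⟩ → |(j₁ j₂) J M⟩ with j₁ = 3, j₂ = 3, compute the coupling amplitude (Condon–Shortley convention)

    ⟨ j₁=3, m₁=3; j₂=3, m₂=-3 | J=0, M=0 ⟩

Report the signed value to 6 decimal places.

j₁+j₂−J=6  J+j₁−j₂=0  J−j₁+j₂=0  j₁+j₂+J+1=7
(j₁±m₁, j₂±m₂, J±M) = (6,0,0,6,0,0)
P² = 518400/7
sum k=0..0:
  [0] +1/720 = 1/720
S = 1/720
C² = P²·S² = 1/7 ; C = +0.377964

+√(1/7) ≈ +0.377964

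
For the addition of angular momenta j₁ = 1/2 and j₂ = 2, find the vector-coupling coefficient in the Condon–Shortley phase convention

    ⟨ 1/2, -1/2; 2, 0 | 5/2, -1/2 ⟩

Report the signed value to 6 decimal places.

+0.774597  (= +√(3/5))

j₁+j₂−J=0  J+j₁−j₂=1  J−j₁+j₂=4  j₁+j₂+J+1=6
(j₁±m₁, j₂±m₂, J±M) = (0,1,2,2,2,3)
P² = 48/5
sum k=0..0:
  [0] +1/4 = 1/4
S = 1/4
C² = P²·S² = 3/5 ; C = +0.774597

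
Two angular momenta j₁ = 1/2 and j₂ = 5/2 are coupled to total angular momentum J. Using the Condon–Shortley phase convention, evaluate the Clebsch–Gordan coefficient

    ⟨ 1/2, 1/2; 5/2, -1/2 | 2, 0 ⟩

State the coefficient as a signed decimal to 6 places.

j₁+j₂−J=1  J+j₁−j₂=0  J−j₁+j₂=4  j₁+j₂+J+1=6
(j₁±m₁, j₂±m₂, J±M) = (1,0,2,3,2,2)
P² = 8
sum k=0..0:
  [0] +1/4 = 1/4
S = 1/4
C² = P²·S² = 1/2 ; C = +0.707107

+√(1/2) = +0.707107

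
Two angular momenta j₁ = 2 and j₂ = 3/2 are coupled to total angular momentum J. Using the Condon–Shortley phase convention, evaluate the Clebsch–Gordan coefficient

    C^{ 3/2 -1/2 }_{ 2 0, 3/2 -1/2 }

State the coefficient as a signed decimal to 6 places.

j₁+j₂−J=2  J+j₁−j₂=2  J−j₁+j₂=1  j₁+j₂+J+1=6
(j₁±m₁, j₂±m₂, J±M) = (2,2,1,2,1,2)
P² = 16/45
sum k=0..1:
  [0] +1/4 = 1/4
  [1] −1/1 = -1
S = -3/4
C² = P²·S² = 1/5 ; C = -0.447214

-0.447214  (= −√(1/5))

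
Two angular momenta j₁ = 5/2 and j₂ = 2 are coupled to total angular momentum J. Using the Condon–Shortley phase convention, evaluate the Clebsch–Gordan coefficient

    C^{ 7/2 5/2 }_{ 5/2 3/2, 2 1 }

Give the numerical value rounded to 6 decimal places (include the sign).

+√(1/63) = +0.125988

j₁+j₂−J=1  J+j₁−j₂=4  J−j₁+j₂=3  j₁+j₂+J+1=9
(j₁±m₁, j₂±m₂, J±M) = (4,1,3,1,6,1)
P² = 2304/7
sum k=0..1:
  [0] +1/36 = 1/36
  [1] −1/48 = -1/48
S = 1/144
C² = P²·S² = 1/63 ; C = +0.125988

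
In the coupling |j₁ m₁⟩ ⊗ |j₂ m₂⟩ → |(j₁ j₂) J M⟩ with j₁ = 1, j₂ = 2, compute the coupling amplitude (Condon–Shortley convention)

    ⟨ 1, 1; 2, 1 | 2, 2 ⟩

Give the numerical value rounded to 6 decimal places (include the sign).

triangle: 1!*1!*3!/6! = 6/720
(j±m)!: 2!*0!*3!*1!*4!*0! = 288
prefactor² = (2J+1)*Δ*N² = 12
  k=0: +1/(0!*1!*0!*3!*1!*0!) = 1/6
Σ = 1/6  ⇒  CG² = 12*1/6² = 1/3
CG = +√(1/3) = +0.577350

+0.577350  (= +√(1/3))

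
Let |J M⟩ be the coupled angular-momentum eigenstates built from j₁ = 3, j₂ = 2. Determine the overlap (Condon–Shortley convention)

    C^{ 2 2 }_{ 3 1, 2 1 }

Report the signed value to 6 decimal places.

+0.462910

triangle: 3!×3!×1!/8! = 36/40320
(j±m)!: 4!×2!×3!×1!×4!×0! = 6912
prefactor² = (2J+1)×Δ×N² = 216/7
  k=2: +1/(2!×1!×0!×1!×3!×0!) = 1/12
Σ = 1/12  ⇒  CG² = 216/7×1/12² = 3/14
CG = +√(3/14) = +0.462910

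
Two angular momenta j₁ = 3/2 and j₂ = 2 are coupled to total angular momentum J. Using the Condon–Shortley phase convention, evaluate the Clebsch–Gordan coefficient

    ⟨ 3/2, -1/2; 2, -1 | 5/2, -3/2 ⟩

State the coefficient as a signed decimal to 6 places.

+0.169031  (= +√(1/35))

j₁+j₂−J=1  J+j₁−j₂=2  J−j₁+j₂=3  j₁+j₂+J+1=7
(j₁±m₁, j₂±m₂, J±M) = (1,2,1,3,1,4)
P² = 144/35
sum k=0..1:
  [0] +1/4 = 1/4
  [1] −1/6 = -1/6
S = 1/12
C² = P²·S² = 1/35 ; C = +0.169031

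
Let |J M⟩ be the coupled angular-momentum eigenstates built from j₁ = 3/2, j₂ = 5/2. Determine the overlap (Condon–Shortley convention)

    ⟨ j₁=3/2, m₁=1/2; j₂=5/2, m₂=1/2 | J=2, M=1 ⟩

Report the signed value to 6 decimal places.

−√(25/84) = -0.545545

j₁+j₂−J=2  J+j₁−j₂=1  J−j₁+j₂=3  j₁+j₂+J+1=7
(j₁±m₁, j₂±m₂, J±M) = (2,1,3,2,3,1)
P² = 12/7
sum k=0..1:
  [0] +1/12 = 1/12
  [1] −1/2 = -1/2
S = -5/12
C² = P²·S² = 25/84 ; C = -0.545545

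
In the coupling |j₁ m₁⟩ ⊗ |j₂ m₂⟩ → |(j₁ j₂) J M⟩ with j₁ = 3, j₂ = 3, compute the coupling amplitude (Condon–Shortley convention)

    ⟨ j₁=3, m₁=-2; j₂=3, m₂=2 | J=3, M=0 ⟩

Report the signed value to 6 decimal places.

-0.408248  (= −√(1/6))

j₁+j₂−J=3  J+j₁−j₂=3  J−j₁+j₂=3  j₁+j₂+J+1=10
(j₁±m₁, j₂±m₂, J±M) = (1,5,5,1,3,3)
P² = 216
sum k=2..3:
  [2] +1/72 = 1/72
  [3] −1/24 = -1/24
S = -1/36
C² = P²·S² = 1/6 ; C = -0.408248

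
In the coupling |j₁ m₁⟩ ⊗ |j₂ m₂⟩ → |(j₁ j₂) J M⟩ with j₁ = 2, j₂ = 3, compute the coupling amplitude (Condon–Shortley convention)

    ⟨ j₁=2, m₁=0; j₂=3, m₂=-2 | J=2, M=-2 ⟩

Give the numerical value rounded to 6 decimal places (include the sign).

triangle: 3!·1!·3!/8! = 36/40320
(j±m)!: 2!·2!·1!·5!·0!·4! = 11520
prefactor² = (2J+1)·Δ·N² = 360/7
  k=1: −1/(1!·2!·1!·0!·0!·3!) = -1/12
Σ = -1/12  ⇒  CG² = 360/7·(-1/12)² = 5/14
CG = −√(5/14) = -0.597614

−√(5/14) ≈ -0.597614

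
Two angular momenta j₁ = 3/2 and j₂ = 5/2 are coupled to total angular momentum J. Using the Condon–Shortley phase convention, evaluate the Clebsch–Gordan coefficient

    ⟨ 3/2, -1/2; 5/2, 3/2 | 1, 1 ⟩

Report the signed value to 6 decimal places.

j₁+j₂−J=3  J+j₁−j₂=0  J−j₁+j₂=2  j₁+j₂+J+1=6
(j₁±m₁, j₂±m₂, J±M) = (1,2,4,1,2,0)
P² = 24/5
sum k=2..2:
  [2] +1/4 = 1/4
S = 1/4
C² = P²·S² = 3/10 ; C = +0.547723

+√(3/10) = +0.547723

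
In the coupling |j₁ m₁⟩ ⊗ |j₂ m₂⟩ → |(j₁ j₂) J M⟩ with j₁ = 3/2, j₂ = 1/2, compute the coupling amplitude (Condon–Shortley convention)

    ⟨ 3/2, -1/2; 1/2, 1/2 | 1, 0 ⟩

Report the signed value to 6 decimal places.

triangle: 1!×2!×0!/4! = 2/24
(j±m)!: 1!×2!×1!×0!×1!×1! = 2
prefactor² = (2J+1)×Δ×N² = 1/2
  k=1: −1/(1!×0!×1!×0!×1!×0!) = -1
Σ = -1  ⇒  CG² = 1/2×(-1)² = 1/2
CG = −√(1/2) = -0.707107

-0.707107  (= −√(1/2))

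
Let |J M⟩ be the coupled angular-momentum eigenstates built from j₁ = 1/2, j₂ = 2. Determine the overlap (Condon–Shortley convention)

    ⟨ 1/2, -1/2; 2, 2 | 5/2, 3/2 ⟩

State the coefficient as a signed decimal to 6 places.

triangle: 0!*1!*4!/6! = 24/720
(j±m)!: 0!*1!*4!*0!*4!*1! = 576
prefactor² = (2J+1)*Δ*N² = 576/5
  k=0: +1/(0!*0!*1!*4!*0!*0!) = 1/24
Σ = 1/24  ⇒  CG² = 576/5*1/24² = 1/5
CG = +√(1/5) = +0.447214

+0.447214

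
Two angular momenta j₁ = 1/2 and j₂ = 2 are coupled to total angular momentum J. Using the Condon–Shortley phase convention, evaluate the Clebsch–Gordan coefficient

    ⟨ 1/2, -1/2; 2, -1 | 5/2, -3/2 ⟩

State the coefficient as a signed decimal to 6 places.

√[6·0!1!4!/6! · 0!1!1!3!1!4!] = √(144/5)
  +(−1)^0/∏(0,0,1,1,0,3)! = 1/6  (running 1/6)
⟨..|..⟩ = √(144/5)·(1/6) = +0.894427

+0.894427  (= +√(4/5))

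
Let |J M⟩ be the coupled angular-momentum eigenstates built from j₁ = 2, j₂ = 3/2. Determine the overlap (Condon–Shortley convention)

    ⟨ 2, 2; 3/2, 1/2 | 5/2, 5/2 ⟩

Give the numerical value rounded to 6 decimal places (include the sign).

+0.755929  (= +√(4/7))

√[6·1!3!2!/7! · 4!0!2!1!5!0!] = √(576/7)
  +(−1)^0/∏(0,1,0,2,3,0)! = 1/12  (running 1/12)
⟨..|..⟩ = √(576/7)·(1/12) = +0.755929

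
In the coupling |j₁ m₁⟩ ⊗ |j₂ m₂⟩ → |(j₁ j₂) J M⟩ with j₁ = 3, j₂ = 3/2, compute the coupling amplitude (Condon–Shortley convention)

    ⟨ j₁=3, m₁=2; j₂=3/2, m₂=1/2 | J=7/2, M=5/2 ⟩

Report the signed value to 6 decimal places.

+0.377964

j₁+j₂−J=1  J+j₁−j₂=5  J−j₁+j₂=2  j₁+j₂+J+1=9
(j₁±m₁, j₂±m₂, J±M) = (5,1,2,1,6,1)
P² = 6400/7
sum k=0..1:
  [0] +1/48 = 1/48
  [1] −1/120 = -1/120
S = 1/80
C² = P²·S² = 1/7 ; C = +0.377964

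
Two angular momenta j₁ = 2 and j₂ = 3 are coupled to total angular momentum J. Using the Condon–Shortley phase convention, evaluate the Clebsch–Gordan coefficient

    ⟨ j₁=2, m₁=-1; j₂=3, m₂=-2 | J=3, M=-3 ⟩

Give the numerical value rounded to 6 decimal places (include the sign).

√[7·2!2!4!/9! · 1!3!1!5!0!6!] = √(960)
  +(−1)^1/∏(1,1,2,0,0,4)! = -1/48  (running -1/48)
⟨..|..⟩ = √(960)·(-1/48) = -0.645497

−√(5/12) ≈ -0.645497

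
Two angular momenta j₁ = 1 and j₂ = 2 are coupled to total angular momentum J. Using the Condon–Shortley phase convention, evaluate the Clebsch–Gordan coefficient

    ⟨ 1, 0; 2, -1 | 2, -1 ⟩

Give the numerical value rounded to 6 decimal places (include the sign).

+0.408248  (= +√(1/6))

j₁+j₂−J=1  J+j₁−j₂=1  J−j₁+j₂=3  j₁+j₂+J+1=6
(j₁±m₁, j₂±m₂, J±M) = (1,1,1,3,1,3)
P² = 3/2
sum k=0..1:
  [0] +1/2 = 1/2
  [1] −1/6 = -1/6
S = 1/3
C² = P²·S² = 1/6 ; C = +0.408248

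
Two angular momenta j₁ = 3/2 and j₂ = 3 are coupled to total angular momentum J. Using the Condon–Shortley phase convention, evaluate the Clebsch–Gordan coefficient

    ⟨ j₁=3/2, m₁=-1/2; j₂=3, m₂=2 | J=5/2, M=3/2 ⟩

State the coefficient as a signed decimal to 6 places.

triangle: 2!×1!×4!/8! = 48/40320
(j±m)!: 1!×2!×5!×1!×4!×1! = 5760
prefactor² = (2J+1)×Δ×N² = 288/7
  k=1: −1/(1!×1!×1!×4!×0!×0!) = -1/24
  k=2: +1/(2!×0!×0!×3!×1!×1!) = 1/12
Σ = 1/24  ⇒  CG² = 288/7×1/24² = 1/14
CG = +√(1/14) = +0.267261

+√(1/14) ≈ +0.267261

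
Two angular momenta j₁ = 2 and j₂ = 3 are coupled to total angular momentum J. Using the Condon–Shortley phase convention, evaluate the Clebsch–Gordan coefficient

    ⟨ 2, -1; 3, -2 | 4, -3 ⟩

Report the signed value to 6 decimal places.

+0.223607  (= +√(1/20))

√[9·1!3!5!/10! · 1!3!1!5!1!7!] = √(6480)
  +(−1)^0/∏(0,1,3,1,0,4)! = 1/144  (running 1/144)
  +(−1)^1/∏(1,0,2,0,1,5)! = -1/240  (running 1/360)
⟨..|..⟩ = √(6480)·(1/360) = +0.223607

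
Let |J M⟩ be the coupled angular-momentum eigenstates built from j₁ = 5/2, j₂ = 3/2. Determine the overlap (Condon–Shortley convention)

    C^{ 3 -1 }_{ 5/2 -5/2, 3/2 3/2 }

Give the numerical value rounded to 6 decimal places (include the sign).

j₁+j₂−J=1  J+j₁−j₂=4  J−j₁+j₂=2  j₁+j₂+J+1=8
(j₁±m₁, j₂±m₂, J±M) = (0,5,3,0,2,4)
P² = 288
sum k=1..1:
  [1] −1/48 = -1/48
S = -1/48
C² = P²·S² = 1/8 ; C = -0.353553

−√(1/8) = -0.353553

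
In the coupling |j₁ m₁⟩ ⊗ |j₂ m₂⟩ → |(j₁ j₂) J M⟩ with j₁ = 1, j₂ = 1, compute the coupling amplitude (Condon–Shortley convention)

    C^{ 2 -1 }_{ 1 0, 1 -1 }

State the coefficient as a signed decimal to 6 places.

+√(1/2) ≈ +0.707107

√[5·0!2!2!/5! · 1!1!0!2!1!3!] = √(2)
  +(−1)^0/∏(0,0,1,0,1,2)! = 1/2  (running 1/2)
⟨..|..⟩ = √(2)·(1/2) = +0.707107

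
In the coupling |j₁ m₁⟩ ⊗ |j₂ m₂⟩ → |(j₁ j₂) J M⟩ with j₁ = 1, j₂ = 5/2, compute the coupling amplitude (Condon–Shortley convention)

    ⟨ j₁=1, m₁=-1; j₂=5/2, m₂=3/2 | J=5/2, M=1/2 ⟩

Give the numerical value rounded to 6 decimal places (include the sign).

triangle: 1!·1!·4!/7! = 24/5040
(j±m)!: 0!·2!·4!·1!·3!·2! = 576
prefactor² = (2J+1)·Δ·N² = 576/35
  k=1: −1/(1!·0!·1!·3!·0!·1!) = -1/6
Σ = -1/6  ⇒  CG² = 576/35·(-1/6)² = 16/35
CG = −√(16/35) = -0.676123

-0.676123  (= −√(16/35))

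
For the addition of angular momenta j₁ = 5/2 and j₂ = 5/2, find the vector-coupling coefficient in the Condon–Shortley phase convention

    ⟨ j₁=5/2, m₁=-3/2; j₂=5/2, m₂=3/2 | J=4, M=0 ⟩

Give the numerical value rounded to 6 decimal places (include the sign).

triangle: 1!*4!*4!/10! = 576/3628800
(j±m)!: 1!*4!*4!*1!*4!*4! = 331776
prefactor² = (2J+1)*Δ*N² = 82944/175
  k=0: +1/(0!*1!*4!*4!*0!*0!) = 1/576
  k=1: −1/(1!*0!*3!*3!*1!*1!) = -1/36
Σ = -5/192  ⇒  CG² = 82944/175*(-5/192)² = 9/28
CG = −√(9/28) = -0.566947

-0.566947  (= −√(9/28))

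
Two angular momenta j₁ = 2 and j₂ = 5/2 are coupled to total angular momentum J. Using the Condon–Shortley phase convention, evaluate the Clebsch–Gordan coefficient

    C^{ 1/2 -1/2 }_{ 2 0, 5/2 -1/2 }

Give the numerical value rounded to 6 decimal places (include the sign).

j₁+j₂−J=4  J+j₁−j₂=0  J−j₁+j₂=1  j₁+j₂+J+1=6
(j₁±m₁, j₂±m₂, J±M) = (2,2,2,3,0,1)
P² = 16/5
sum k=2..2:
  [2] +1/4 = 1/4
S = 1/4
C² = P²·S² = 1/5 ; C = +0.447214

+0.447214  (= +√(1/5))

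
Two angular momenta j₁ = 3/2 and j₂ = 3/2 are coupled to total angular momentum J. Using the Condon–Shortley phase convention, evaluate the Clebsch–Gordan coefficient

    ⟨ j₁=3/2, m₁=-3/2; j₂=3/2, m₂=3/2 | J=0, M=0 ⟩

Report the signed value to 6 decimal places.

j₁+j₂−J=3  J+j₁−j₂=0  J−j₁+j₂=0  j₁+j₂+J+1=4
(j₁±m₁, j₂±m₂, J±M) = (0,3,3,0,0,0)
P² = 9
sum k=3..3:
  [3] −1/6 = -1/6
S = -1/6
C² = P²·S² = 1/4 ; C = -0.500000

-0.500000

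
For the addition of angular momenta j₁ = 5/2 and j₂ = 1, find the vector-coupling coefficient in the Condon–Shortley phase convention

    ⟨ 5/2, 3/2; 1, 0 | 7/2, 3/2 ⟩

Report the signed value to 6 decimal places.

triangle: 0!×5!×2!/8! = 240/40320
(j±m)!: 4!×1!×1!×1!×5!×2! = 5760
prefactor² = (2J+1)×Δ×N² = 1920/7
  k=0: +1/(0!×0!×1!×1!×4!×1!) = 1/24
Σ = 1/24  ⇒  CG² = 1920/7×1/24² = 10/21
CG = +√(10/21) = +0.690066

+0.690066  (= +√(10/21))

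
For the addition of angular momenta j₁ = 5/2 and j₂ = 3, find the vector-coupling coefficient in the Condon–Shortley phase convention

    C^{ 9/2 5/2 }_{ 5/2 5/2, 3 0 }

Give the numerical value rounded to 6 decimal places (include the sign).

√[10·1!4!5!/11! · 5!0!3!3!7!2!] = √(345600/11)
  +(−1)^0/∏(0,1,0,3,4,2)! = 1/288  (running 1/288)
⟨..|..⟩ = √(345600/11)·(1/288) = +0.615457

+0.615457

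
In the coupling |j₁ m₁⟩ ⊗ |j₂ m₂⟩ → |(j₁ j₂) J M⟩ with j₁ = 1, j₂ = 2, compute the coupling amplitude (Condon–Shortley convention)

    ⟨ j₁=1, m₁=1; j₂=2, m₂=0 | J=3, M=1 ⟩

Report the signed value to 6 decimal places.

+√(2/5) ≈ +0.632456

√[7·0!2!4!/7! · 2!0!2!2!4!2!] = √(128/5)
  +(−1)^0/∏(0,0,0,2,2,2)! = 1/8  (running 1/8)
⟨..|..⟩ = √(128/5)·(1/8) = +0.632456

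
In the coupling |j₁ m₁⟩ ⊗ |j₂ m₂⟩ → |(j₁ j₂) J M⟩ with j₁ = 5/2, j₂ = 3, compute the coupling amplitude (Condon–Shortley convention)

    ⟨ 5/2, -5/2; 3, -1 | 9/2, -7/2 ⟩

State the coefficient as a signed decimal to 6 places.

-0.710669  (= −√(50/99))

triangle: 1!×4!×5!/11! = 2880/39916800
(j±m)!: 0!×5!×2!×4!×1!×8! = 232243200
prefactor² = (2J+1)×Δ×N² = 1843200/11
  k=1: −1/(1!×0!×4!×1!×0!×4!) = -1/576
Σ = -1/576  ⇒  CG² = 1843200/11×(-1/576)² = 50/99
CG = −√(50/99) = -0.710669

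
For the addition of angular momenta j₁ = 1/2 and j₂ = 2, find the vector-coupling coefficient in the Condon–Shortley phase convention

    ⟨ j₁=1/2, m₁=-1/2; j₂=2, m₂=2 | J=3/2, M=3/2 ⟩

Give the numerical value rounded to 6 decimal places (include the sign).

−√(4/5) ≈ -0.894427

√[4·1!0!3!/5! · 0!1!4!0!3!0!] = √(144/5)
  +(−1)^1/∏(1,0,0,3,0,0)! = -1/6  (running -1/6)
⟨..|..⟩ = √(144/5)·(-1/6) = -0.894427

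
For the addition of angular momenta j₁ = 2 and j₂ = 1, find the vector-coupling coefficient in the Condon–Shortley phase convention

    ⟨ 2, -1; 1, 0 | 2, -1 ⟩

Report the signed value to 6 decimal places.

−√(1/6) ≈ -0.408248

j₁+j₂−J=1  J+j₁−j₂=3  J−j₁+j₂=1  j₁+j₂+J+1=6
(j₁±m₁, j₂±m₂, J±M) = (1,3,1,1,1,3)
P² = 3/2
sum k=0..1:
  [0] +1/6 = 1/6
  [1] −1/2 = -1/2
S = -1/3
C² = P²·S² = 1/6 ; C = -0.408248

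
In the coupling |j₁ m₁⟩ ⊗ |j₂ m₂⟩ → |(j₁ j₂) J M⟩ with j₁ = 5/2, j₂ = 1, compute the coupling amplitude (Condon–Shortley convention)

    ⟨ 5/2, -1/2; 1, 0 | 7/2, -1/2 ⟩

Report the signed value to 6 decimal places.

j₁+j₂−J=0  J+j₁−j₂=5  J−j₁+j₂=2  j₁+j₂+J+1=8
(j₁±m₁, j₂±m₂, J±M) = (2,3,1,1,3,4)
P² = 576/7
sum k=0..0:
  [0] +1/12 = 1/12
S = 1/12
C² = P²·S² = 4/7 ; C = +0.755929

+√(4/7) = +0.755929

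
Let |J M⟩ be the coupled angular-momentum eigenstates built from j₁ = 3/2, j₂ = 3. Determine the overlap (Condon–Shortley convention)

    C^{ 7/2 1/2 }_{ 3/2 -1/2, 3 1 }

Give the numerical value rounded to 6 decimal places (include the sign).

√[8·1!2!5!/9! · 1!2!4!2!4!3!] = √(512/7)
  +(−1)^0/∏(0,1,2,4,0,1)! = 1/48  (running 1/48)
  +(−1)^1/∏(1,0,1,3,1,2)! = -1/12  (running -1/16)
⟨..|..⟩ = √(512/7)·(-1/16) = -0.534522

-0.534522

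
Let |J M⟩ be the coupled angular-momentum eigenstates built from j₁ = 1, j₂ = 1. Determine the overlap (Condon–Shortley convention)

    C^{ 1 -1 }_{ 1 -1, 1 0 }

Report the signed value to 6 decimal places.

-0.707107

√[3·1!1!1!/4! · 0!2!1!1!0!2!] = √(1/2)
  +(−1)^1/∏(1,0,1,0,0,1)! = -1  (running -1)
⟨..|..⟩ = √(1/2)·(-1) = -0.707107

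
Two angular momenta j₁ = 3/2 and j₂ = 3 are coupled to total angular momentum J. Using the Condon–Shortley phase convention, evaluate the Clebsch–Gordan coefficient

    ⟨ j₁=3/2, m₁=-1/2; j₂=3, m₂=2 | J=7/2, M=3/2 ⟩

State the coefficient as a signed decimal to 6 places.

−√(3/7) ≈ -0.654654

√[8·1!2!5!/9! · 1!2!5!1!5!2!] = √(6400/21)
  +(−1)^0/∏(0,1,2,5,0,0)! = 1/240  (running 1/240)
  +(−1)^1/∏(1,0,1,4,1,1)! = -1/24  (running -3/80)
⟨..|..⟩ = √(6400/21)·(-3/80) = -0.654654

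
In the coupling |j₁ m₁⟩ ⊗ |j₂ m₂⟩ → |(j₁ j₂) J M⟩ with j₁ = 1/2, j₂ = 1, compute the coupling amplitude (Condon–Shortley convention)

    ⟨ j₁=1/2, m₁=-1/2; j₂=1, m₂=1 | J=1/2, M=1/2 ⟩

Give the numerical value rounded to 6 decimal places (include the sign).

−√(2/3) = -0.816497

triangle: 1!*0!*1!/3! = 1/6
(j±m)!: 0!*1!*2!*0!*1!*0! = 2
prefactor² = (2J+1)*Δ*N² = 2/3
  k=1: −1/(1!*0!*0!*1!*0!*0!) = -1
Σ = -1  ⇒  CG² = 2/3*(-1)² = 2/3
CG = −√(2/3) = -0.816497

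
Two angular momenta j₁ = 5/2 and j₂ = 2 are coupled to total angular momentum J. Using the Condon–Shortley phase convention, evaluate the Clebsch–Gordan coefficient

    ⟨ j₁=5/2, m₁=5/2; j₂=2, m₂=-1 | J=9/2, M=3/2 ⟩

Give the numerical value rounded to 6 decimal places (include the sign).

j₁+j₂−J=0  J+j₁−j₂=5  J−j₁+j₂=4  j₁+j₂+J+1=10
(j₁±m₁, j₂±m₂, J±M) = (5,0,1,3,6,3)
P² = 172800/7
sum k=0..0:
  [0] +1/720 = 1/720
S = 1/720
C² = P²·S² = 1/21 ; C = +0.218218

+0.218218  (= +√(1/21))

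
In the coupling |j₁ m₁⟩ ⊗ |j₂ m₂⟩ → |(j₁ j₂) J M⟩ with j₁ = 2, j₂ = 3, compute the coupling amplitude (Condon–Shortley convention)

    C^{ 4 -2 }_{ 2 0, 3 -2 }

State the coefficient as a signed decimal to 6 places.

triangle: 1!*3!*5!/10! = 720/3628800
(j±m)!: 2!*2!*1!*5!*2!*6! = 691200
prefactor² = (2J+1)*Δ*N² = 8640/7
  k=0: +1/(0!*1!*2!*1!*1!*4!) = 1/48
  k=1: −1/(1!*0!*1!*0!*2!*5!) = -1/240
Σ = 1/60  ⇒  CG² = 8640/7*1/60² = 12/35
CG = +√(12/35) = +0.585540

+0.585540  (= +√(12/35))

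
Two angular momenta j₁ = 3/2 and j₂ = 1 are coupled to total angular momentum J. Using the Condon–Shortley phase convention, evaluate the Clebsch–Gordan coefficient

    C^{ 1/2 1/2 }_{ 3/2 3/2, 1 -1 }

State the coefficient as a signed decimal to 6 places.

j₁+j₂−J=2  J+j₁−j₂=1  J−j₁+j₂=0  j₁+j₂+J+1=4
(j₁±m₁, j₂±m₂, J±M) = (3,0,0,2,1,0)
P² = 2
sum k=0..0:
  [0] +1/2 = 1/2
S = 1/2
C² = P²·S² = 1/2 ; C = +0.707107

+√(1/2) ≈ +0.707107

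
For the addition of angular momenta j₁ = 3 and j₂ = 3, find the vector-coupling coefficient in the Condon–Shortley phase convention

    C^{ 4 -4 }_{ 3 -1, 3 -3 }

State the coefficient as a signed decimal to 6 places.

+0.522233  (= +√(3/11))

triangle: 2!×4!×4!/11! = 1152/39916800
(j±m)!: 2!×4!×0!×6!×0!×8! = 1393459200
prefactor² = (2J+1)×Δ×N² = 3981312/11
  k=0: +1/(0!×2!×4!×0!×0!×4!) = 1/1152
Σ = 1/1152  ⇒  CG² = 3981312/11×1/1152² = 3/11
CG = +√(3/11) = +0.522233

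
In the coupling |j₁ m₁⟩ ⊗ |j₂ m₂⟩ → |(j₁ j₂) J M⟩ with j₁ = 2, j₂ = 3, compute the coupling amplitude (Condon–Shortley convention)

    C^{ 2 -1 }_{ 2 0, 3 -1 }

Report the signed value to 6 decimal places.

√[5·3!1!3!/8! · 2!2!2!4!1!3!] = √(36/7)
  +(−1)^1/∏(1,2,1,1,0,2)! = -1/4  (running -1/4)
  +(−1)^2/∏(2,1,0,0,1,3)! = 1/12  (running -1/6)
⟨..|..⟩ = √(36/7)·(-1/6) = -0.377964

-0.377964  (= −√(1/7))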